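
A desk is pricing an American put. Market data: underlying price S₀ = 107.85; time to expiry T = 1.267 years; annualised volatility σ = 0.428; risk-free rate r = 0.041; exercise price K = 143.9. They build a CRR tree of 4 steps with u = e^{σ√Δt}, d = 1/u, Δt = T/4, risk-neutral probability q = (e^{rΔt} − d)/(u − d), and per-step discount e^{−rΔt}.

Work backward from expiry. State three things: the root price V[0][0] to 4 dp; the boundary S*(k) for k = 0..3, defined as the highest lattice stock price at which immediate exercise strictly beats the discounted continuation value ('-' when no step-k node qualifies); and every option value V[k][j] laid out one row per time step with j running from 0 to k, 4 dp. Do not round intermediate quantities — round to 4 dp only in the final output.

price = 42.9041
boundary = - 84.7631 66.6183 84.7631
tree:
42.9041
59.1369 25.5738
77.2817 39.8597 9.9810
91.5423 59.1369 18.9688 0.0000
102.7502 77.2817 36.0500 0.0000 0.0000

Δt=0.31675  u=1.27237  d=0.78594  q=0.46694  discount=0.98710
step 4 (expiry): payoffs max(K−S,0) = 102.7502 77.2817 36.0500 0.0000 0.0000
step 3: (k=3,j=0): S=52.3577, (K−S)⁺=91.5423, hold=89.6856 ⇒ V=91.5423 exercise | (k=3,j=1): S=84.7631, (K−S)⁺=59.1369, hold=57.2802 ⇒ V=59.1369 exercise | (k=3,j=2): S=137.2250, (K−S)⁺=6.6750, hold=18.9688 ⇒ V=18.9688 continue | (k=3,j=3): S=222.1568, (K−S)⁺=0.0000, hold=0.0000 ⇒ V=0.0000 continue  boundary S*=84.7631
step 2: (k=2,j=0): S=66.6183, (K−S)⁺=77.2817, hold=75.4250 ⇒ V=77.2817 exercise | (k=2,j=1): S=107.8500, (K−S)⁺=36.0500, hold=39.8597 ⇒ V=39.8597 continue | (k=2,j=2): S=174.6009, (K−S)⁺=0.0000, hold=9.9810 ⇒ V=9.9810 continue  boundary S*=66.6183
step 1: (k=1,j=0): S=84.7631, (K−S)⁺=59.1369, hold=59.0361 ⇒ V=59.1369 exercise | (k=1,j=1): S=137.2250, (K−S)⁺=6.6750, hold=25.5738 ⇒ V=25.5738 continue  boundary S*=84.7631
step 0: (k=0,j=0): S=107.8500, (K−S)⁺=36.0500, hold=42.9041 ⇒ V=42.9041 continue  boundary S*=-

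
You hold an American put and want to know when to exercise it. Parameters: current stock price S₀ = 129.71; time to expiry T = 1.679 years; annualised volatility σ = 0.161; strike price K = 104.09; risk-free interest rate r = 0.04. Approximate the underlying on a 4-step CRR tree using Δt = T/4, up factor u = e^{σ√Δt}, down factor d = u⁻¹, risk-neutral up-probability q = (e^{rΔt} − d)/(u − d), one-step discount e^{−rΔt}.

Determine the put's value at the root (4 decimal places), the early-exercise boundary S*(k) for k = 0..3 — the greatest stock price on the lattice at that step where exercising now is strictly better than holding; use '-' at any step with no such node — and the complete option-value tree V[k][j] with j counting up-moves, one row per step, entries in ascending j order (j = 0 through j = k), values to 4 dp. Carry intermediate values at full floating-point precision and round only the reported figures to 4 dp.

Δt=0.41975, u=1.10994, d=0.90095, q=0.55496, disc=e^(-rΔt)=0.98335
k=4 terminal: V=max(K-S,0) → 18.6285 0.0000 0.0000 0.0000 0.0000
k=3: j=0 S=94.8574 intr=9.2326 cont=8.1524 V=9.2326[EX]; j=1 S=116.8618 intr=0.0000 cont=0.0000 V=0.0000[hold]; j=2 S=143.9707 intr=0.0000 cont=0.0000 V=0.0000[hold]; j=3 S=177.3682 intr=0.0000 cont=0.0000 V=0.0000[hold]  S*(3)=94.8574
k=2: j=0 S=105.2863 intr=0.0000 cont=4.0405 V=4.0405[hold]; j=1 S=129.7100 intr=0.0000 cont=0.0000 V=0.0000[hold]; j=2 S=159.7993 intr=0.0000 cont=0.0000 V=0.0000[hold]  S*(2)=-
k=1: j=0 S=116.8618 intr=0.0000 cont=1.7682 V=1.7682[hold]; j=1 S=143.9707 intr=0.0000 cont=0.0000 V=0.0000[hold]  S*(1)=-
k=0: j=0 S=129.7100 intr=0.0000 cont=0.7738 V=0.7738[hold]  S*(0)=-

price = 0.7738
boundary = - - - 94.8574
tree:
0.7738
1.7682 0.0000
4.0405 0.0000 0.0000
9.2326 0.0000 0.0000 0.0000
18.6285 0.0000 0.0000 0.0000 0.0000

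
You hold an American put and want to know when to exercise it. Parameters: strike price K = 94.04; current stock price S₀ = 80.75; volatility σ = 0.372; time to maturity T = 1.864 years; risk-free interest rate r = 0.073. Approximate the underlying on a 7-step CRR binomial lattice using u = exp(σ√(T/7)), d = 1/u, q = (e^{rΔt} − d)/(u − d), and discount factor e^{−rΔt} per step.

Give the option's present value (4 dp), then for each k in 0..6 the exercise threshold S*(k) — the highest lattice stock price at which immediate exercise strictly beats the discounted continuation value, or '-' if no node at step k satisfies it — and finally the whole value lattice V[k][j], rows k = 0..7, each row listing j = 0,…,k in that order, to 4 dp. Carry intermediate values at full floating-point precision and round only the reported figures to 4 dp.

price = 19.3132
boundary = - - 55.0055 66.6460 55.0055 66.6460 55.0055
tree:
19.3132
27.9606 11.5216
39.0345 18.1087 5.4620
48.6419 27.3940 9.6397 1.5467
56.5713 39.0345 16.5645 3.1730 0.0000
63.1156 48.6419 27.3940 6.5093 0.0000 0.0000
68.5170 56.5713 39.0345 13.3535 0.0000 0.0000 0.0000
72.9749 63.1156 48.6419 27.3940 0.0000 0.0000 0.0000 0.0000

Δt=0.26629, u=1.21163, d=0.82534, q=0.50297, disc=e^(-rΔt)=0.98075
k=7 terminal: V=max(K-S,0) → 72.9749 63.1156 48.6419 27.3940 0.0000 0.0000 0.0000 0.0000
k=6: j=0 S=25.5230 intr=68.5170 cont=66.7066 V=68.5170[EX]; j=1 S=37.4687 intr=56.5713 cont=54.7609 V=56.5713[EX]; j=2 S=55.0055 intr=39.0345 cont=37.2242 V=39.0345[EX]; j=3 S=80.7500 intr=13.2900 cont=13.3535 V=13.3535[hold]; j=4 S=118.5439 intr=0.0000 cont=0.0000 V=0.0000[hold]; j=5 S=174.0267 intr=0.0000 cont=0.0000 V=0.0000[hold]; j=6 S=255.4775 intr=0.0000 cont=0.0000 V=0.0000[hold]  S*(6)=55.0055
k=5: j=0 S=30.9244 intr=63.1156 cont=61.3053 V=63.1156[EX]; j=1 S=45.3981 intr=48.6419 cont=46.8315 V=48.6419[EX]; j=2 S=66.6460 intr=27.3940 cont=25.6149 V=27.3940[EX]; j=3 S=97.8387 intr=0.0000 cont=6.5093 V=6.5093[hold]; j=4 S=143.6308 intr=0.0000 cont=0.0000 V=0.0000[hold]; j=5 S=210.8552 intr=0.0000 cont=0.0000 V=0.0000[hold]  S*(5)=66.6460
k=4: j=0 S=37.4687 intr=56.5713 cont=54.7609 V=56.5713[EX]; j=1 S=55.0055 intr=39.0345 cont=37.2242 V=39.0345[EX]; j=2 S=80.7500 intr=13.2900 cont=16.5645 V=16.5645[hold]; j=3 S=118.5439 intr=0.0000 cont=3.1730 V=3.1730[hold]; j=4 S=174.0267 intr=0.0000 cont=0.0000 V=0.0000[hold]  S*(4)=55.0055
k=3: j=0 S=45.3981 intr=48.6419 cont=46.8315 V=48.6419[EX]; j=1 S=66.6460 intr=27.3940 cont=27.1989 V=27.3940[EX]; j=2 S=97.8387 intr=0.0000 cont=9.6397 V=9.6397[hold]; j=3 S=143.6308 intr=0.0000 cont=1.5467 V=1.5467[hold]  S*(3)=66.6460
k=2: j=0 S=55.0055 intr=39.0345 cont=37.2242 V=39.0345[EX]; j=1 S=80.7500 intr=13.2900 cont=18.1087 V=18.1087[hold]; j=2 S=118.5439 intr=0.0000 cont=5.4620 V=5.4620[hold]  S*(2)=55.0055
k=1: j=0 S=66.6460 intr=27.3940 cont=27.9606 V=27.9606[hold]; j=1 S=97.8387 intr=0.0000 cont=11.5216 V=11.5216[hold]  S*(1)=-
k=0: j=0 S=80.7500 intr=13.2900 cont=19.3132 V=19.3132[hold]  S*(0)=-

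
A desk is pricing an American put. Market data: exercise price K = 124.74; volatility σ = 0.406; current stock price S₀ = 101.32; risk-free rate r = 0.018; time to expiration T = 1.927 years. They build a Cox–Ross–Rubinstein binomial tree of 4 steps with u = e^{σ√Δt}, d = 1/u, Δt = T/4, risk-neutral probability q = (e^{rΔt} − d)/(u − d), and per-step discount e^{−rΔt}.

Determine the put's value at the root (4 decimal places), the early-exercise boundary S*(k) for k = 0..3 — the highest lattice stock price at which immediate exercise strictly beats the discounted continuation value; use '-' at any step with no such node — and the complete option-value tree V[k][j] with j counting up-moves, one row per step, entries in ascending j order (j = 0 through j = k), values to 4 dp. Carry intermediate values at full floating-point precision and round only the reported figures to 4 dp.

params: Δt=0.48175 u=1.32551 d=0.75443 q=0.44526 e^(-rΔt)=0.99137
t_4 payoffs: 91.9182 67.0728 23.4200 0.0000 0.0000
t_3: node(3,0) S=43.5057 payoff=81.2343 vs cont=80.1573 → 81.2343 [stop]  node(3,1) S=76.4385 payoff=48.3015 vs cont=47.2245 → 48.3015 [stop]  node(3,2) S=134.3007 payoff=0.0000 vs cont=12.8798 → 12.8798 [wait]  node(3,3) S=235.9632 payoff=0.0000 vs cont=0.0000 → 0.0000 [wait]  ⇒ S*(3)=76.4385
t_2: node(2,0) S=57.6672 payoff=67.0728 vs cont=65.9958 → 67.0728 [stop]  node(2,1) S=101.3200 payoff=23.4200 vs cont=32.2486 → 32.2486 [wait]  node(2,2) S=178.0169 payoff=0.0000 vs cont=7.0832 → 7.0832 [wait]  ⇒ S*(2)=57.6672
t_1: node(1,0) S=76.4385 payoff=48.3015 vs cont=51.1216 → 51.1216 [wait]  node(1,1) S=134.3007 payoff=0.0000 vs cont=20.8617 → 20.8617 [wait]  ⇒ S*(1)=-
t_0: node(0,0) S=101.3200 payoff=23.4200 vs cont=37.3229 → 37.3229 [wait]  ⇒ S*(0)=-

price = 37.3229
boundary = - - 57.6672 76.4385
tree:
37.3229
51.1216 20.8617
67.0728 32.2486 7.0832
81.2343 48.3015 12.8798 0.0000
91.9182 67.0728 23.4200 0.0000 0.0000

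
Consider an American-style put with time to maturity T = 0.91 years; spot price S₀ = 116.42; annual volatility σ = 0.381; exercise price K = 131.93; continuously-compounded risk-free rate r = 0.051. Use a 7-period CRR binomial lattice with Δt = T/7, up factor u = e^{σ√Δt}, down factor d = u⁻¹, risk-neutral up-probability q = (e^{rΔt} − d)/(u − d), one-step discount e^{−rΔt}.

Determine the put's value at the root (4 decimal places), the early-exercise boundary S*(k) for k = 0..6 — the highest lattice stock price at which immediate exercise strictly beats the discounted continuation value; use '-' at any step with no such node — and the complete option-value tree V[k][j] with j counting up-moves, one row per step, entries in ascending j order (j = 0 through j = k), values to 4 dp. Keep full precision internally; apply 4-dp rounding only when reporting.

Δt=0.13000, u=1.14725, d=0.87165, q=0.48985, disc=e^(-rΔt)=0.99339
k=7 terminal: V=max(K-S,0) → 87.4249 73.3527 54.8310 30.4529 0.0000 0.0000 0.0000 0.0000
k=6: j=0 S=51.0587 intr=80.8713 cont=79.9995 V=80.8713[EX]; j=1 S=67.2030 intr=64.7270 cont=63.8552 V=64.7270[EX]; j=2 S=88.4521 intr=43.4779 cont=42.6061 V=43.4779[EX]; j=3 S=116.4200 intr=15.5100 cont=15.4330 V=15.5100[EX]; j=4 S=153.2311 intr=0.0000 cont=0.0000 V=0.0000[hold]; j=5 S=201.6816 intr=0.0000 cont=0.0000 V=0.0000[hold]; j=6 S=265.4518 intr=0.0000 cont=0.0000 V=0.0000[hold]  S*(6)=116.4200
k=5: j=0 S=58.5773 intr=73.3527 cont=72.4809 V=73.3527[EX]; j=1 S=77.0990 intr=54.8310 cont=53.9592 V=54.8310[EX]; j=2 S=101.4771 intr=30.4529 cont=29.5811 V=30.4529[EX]; j=3 S=133.5633 intr=0.0000 cont=7.8602 V=7.8602[hold]; j=4 S=175.7951 intr=0.0000 cont=0.0000 V=0.0000[hold]; j=5 S=231.3801 intr=0.0000 cont=0.0000 V=0.0000[hold]  S*(5)=101.4771
k=4: j=0 S=67.2030 intr=64.7270 cont=63.8552 V=64.7270[EX]; j=1 S=88.4521 intr=43.4779 cont=42.6061 V=43.4779[EX]; j=2 S=116.4200 intr=15.5100 cont=19.2578 V=19.2578[hold]; j=3 S=153.2311 intr=0.0000 cont=3.9834 V=3.9834[hold]; j=4 S=201.6816 intr=0.0000 cont=0.0000 V=0.0000[hold]  S*(4)=88.4521
k=3: j=0 S=77.0990 intr=54.8310 cont=53.9592 V=54.8310[EX]; j=1 S=101.4771 intr=30.4529 cont=31.4049 V=31.4049[hold]; j=2 S=133.5633 intr=0.0000 cont=11.6979 V=11.6979[hold]; j=3 S=175.7951 intr=0.0000 cont=2.0187 V=2.0187[hold]  S*(3)=77.0990
k=2: j=0 S=88.4521 intr=43.4779 cont=43.0693 V=43.4779[EX]; j=1 S=116.4200 intr=15.5100 cont=21.6077 V=21.6077[hold]; j=2 S=153.2311 intr=0.0000 cont=6.9106 V=6.9106[hold]  S*(2)=88.4521
k=1: j=0 S=101.4771 intr=30.4529 cont=32.5483 V=32.5483[hold]; j=1 S=133.5633 intr=0.0000 cont=14.3132 V=14.3132[hold]  S*(1)=-
k=0: j=0 S=116.4200 intr=15.5100 cont=23.4599 V=23.4599[hold]  S*(0)=-

price = 23.4599
boundary = - - 88.4521 77.0990 88.4521 101.4771 116.4200
tree:
23.4599
32.5483 14.3132
43.4779 21.6077 6.9106
54.8310 31.4049 11.6979 2.0187
64.7270 43.4779 19.2578 3.9834 0.0000
73.3527 54.8310 30.4529 7.8602 0.0000 0.0000
80.8713 64.7270 43.4779 15.5100 0.0000 0.0000 0.0000
87.4249 73.3527 54.8310 30.4529 0.0000 0.0000 0.0000 0.0000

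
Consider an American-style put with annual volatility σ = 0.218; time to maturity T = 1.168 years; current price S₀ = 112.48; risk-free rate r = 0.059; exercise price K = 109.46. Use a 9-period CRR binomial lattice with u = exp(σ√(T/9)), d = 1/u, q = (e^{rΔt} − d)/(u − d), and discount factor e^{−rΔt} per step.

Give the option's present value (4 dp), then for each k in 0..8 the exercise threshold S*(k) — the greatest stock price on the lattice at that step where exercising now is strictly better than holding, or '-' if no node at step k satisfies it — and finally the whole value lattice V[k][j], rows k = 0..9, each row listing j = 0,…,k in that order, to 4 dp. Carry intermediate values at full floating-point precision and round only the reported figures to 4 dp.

price = 6.5591
boundary = - - - 88.8699 82.1577 88.8699 82.1577 88.8699 96.1306
tree:
6.5591
9.8939 3.6882
14.5034 5.9379 1.7409
20.5901 9.3004 3.0335 0.6164
27.3023 14.1028 5.1640 1.1826 0.1218
33.5076 20.5901 8.5377 2.2384 0.2608 0.0000
39.2443 27.3023 13.5947 4.1640 0.5582 0.0000 0.0000
44.5476 33.5076 20.5901 7.5702 1.1949 0.0000 0.0000 0.0000
49.4504 39.2443 27.3023 13.3294 2.5579 0.0000 0.0000 0.0000 0.0000
53.9829 44.5476 33.5076 20.5901 5.4755 0.0000 0.0000 0.0000 0.0000 0.0000

Δt=0.12978, u=1.08170, d=0.92447, q=0.52926, disc=e^(-rΔt)=0.99237
k=9 terminal: V=max(K-S,0) → 53.9829 44.5476 33.5076 20.5901 5.4755 0.0000 0.0000 0.0000 0.0000 0.0000
k=8: j=0 S=60.0096 intr=49.4504 cont=48.6155 V=49.4504[EX]; j=1 S=70.2157 intr=39.2443 cont=38.4093 V=39.2443[EX]; j=2 S=82.1577 intr=27.3023 cont=26.4674 V=27.3023[EX]; j=3 S=96.1306 intr=13.3294 cont=12.4945 V=13.3294[EX]; j=4 S=112.4800 intr=0.0000 cont=2.5579 V=2.5579[hold]; j=5 S=131.6100 intr=0.0000 cont=0.0000 V=0.0000[hold]; j=6 S=153.9935 intr=0.0000 cont=0.0000 V=0.0000[hold]; j=7 S=180.1840 intr=0.0000 cont=0.0000 V=0.0000[hold]; j=8 S=210.8287 intr=0.0000 cont=0.0000 V=0.0000[hold]  S*(8)=96.1306
k=7: j=0 S=64.9124 intr=44.5476 cont=43.7127 V=44.5476[EX]; j=1 S=75.9524 intr=33.5076 cont=32.6727 V=33.5076[EX]; j=2 S=88.8699 intr=20.5901 cont=19.7551 V=20.5901[EX]; j=3 S=103.9845 intr=5.4755 cont=7.5702 V=7.5702[hold]; j=4 S=121.6696 intr=0.0000 cont=1.1949 V=1.1949[hold]; j=5 S=142.3625 intr=0.0000 cont=0.0000 V=0.0000[hold]; j=6 S=166.5748 intr=0.0000 cont=0.0000 V=0.0000[hold]; j=7 S=194.9050 intr=0.0000 cont=0.0000 V=0.0000[hold]  S*(7)=88.8699
k=6: j=0 S=70.2157 intr=39.2443 cont=38.4093 V=39.2443[EX]; j=1 S=82.1577 intr=27.3023 cont=26.4674 V=27.3023[EX]; j=2 S=96.1306 intr=13.3294 cont=13.5947 V=13.5947[hold]; j=3 S=112.4800 intr=0.0000 cont=4.1640 V=4.1640[hold]; j=4 S=131.6100 intr=0.0000 cont=0.5582 V=0.5582[hold]; j=5 S=153.9935 intr=0.0000 cont=0.0000 V=0.0000[hold]; j=6 S=180.1840 intr=0.0000 cont=0.0000 V=0.0000[hold]  S*(6)=82.1577
k=5: j=0 S=75.9524 intr=33.5076 cont=32.6727 V=33.5076[EX]; j=1 S=88.8699 intr=20.5901 cont=19.8945 V=20.5901[EX]; j=2 S=103.9845 intr=5.4755 cont=8.5377 V=8.5377[hold]; j=3 S=121.6696 intr=0.0000 cont=2.2384 V=2.2384[hold]; j=4 S=142.3625 intr=0.0000 cont=0.2608 V=0.2608[hold]; j=5 S=166.5748 intr=0.0000 cont=0.0000 V=0.0000[hold]  S*(5)=88.8699
k=4: j=0 S=82.1577 intr=27.3023 cont=26.4674 V=27.3023[EX]; j=1 S=96.1306 intr=13.3294 cont=14.1028 V=14.1028[hold]; j=2 S=112.4800 intr=0.0000 cont=5.1640 V=5.1640[hold]; j=3 S=131.6100 intr=0.0000 cont=1.1826 V=1.1826[hold]; j=4 S=153.9935 intr=0.0000 cont=0.1218 V=0.1218[hold]  S*(4)=82.1577
k=3: j=0 S=88.8699 intr=20.5901 cont=20.1614 V=20.5901[EX]; j=1 S=103.9845 intr=5.4755 cont=9.3004 V=9.3004[hold]; j=2 S=121.6696 intr=0.0000 cont=3.0335 V=3.0335[hold]; j=3 S=142.3625 intr=0.0000 cont=0.6164 V=0.6164[hold]  S*(3)=88.8699
k=2: j=0 S=96.1306 intr=13.3294 cont=14.5034 V=14.5034[hold]; j=1 S=112.4800 intr=0.0000 cont=5.9379 V=5.9379[hold]; j=2 S=131.6100 intr=0.0000 cont=1.7409 V=1.7409[hold]  S*(2)=-
k=1: j=0 S=103.9845 intr=5.4755 cont=9.8939 V=9.8939[hold]; j=1 S=121.6696 intr=0.0000 cont=3.6882 V=3.6882[hold]  S*(1)=-
k=0: j=0 S=112.4800 intr=0.0000 cont=6.5591 V=6.5591[hold]  S*(0)=-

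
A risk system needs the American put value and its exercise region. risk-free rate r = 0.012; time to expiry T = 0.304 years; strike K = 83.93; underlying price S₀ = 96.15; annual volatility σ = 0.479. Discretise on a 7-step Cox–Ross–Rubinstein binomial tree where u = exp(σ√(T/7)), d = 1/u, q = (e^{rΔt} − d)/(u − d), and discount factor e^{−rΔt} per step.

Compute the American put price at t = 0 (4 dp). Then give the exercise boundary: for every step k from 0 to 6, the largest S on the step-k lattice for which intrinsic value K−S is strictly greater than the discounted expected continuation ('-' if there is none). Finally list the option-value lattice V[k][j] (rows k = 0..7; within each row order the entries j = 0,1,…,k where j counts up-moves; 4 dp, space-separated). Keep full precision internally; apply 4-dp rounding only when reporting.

Δt=0.04343, u=1.10497, d=0.90500, q=0.47767, disc=e^(-rΔt)=0.99948
k=7 terminal: V=max(K-S,0) → 36.1236 25.5600 12.6621 0.0000 0.0000 0.0000 0.0000 0.0000
k=6: j=0 S=52.8248 intr=31.1052 cont=31.0614 V=31.1052[EX]; j=1 S=64.4974 intr=19.4326 cont=19.3889 V=19.4326[EX]; j=2 S=78.7491 intr=5.1809 cont=6.6103 V=6.6103[hold]; j=3 S=96.1500 intr=0.0000 cont=0.0000 V=0.0000[hold]; j=4 S=117.3959 intr=0.0000 cont=0.0000 V=0.0000[hold]; j=5 S=143.3365 intr=0.0000 cont=0.0000 V=0.0000[hold]; j=6 S=175.0090 intr=0.0000 cont=0.0000 V=0.0000[hold]  S*(6)=64.4974
k=5: j=0 S=58.3700 intr=25.5600 cont=25.5162 V=25.5600[EX]; j=1 S=71.2679 intr=12.6621 cont=13.3009 V=13.3009[hold]; j=2 S=87.0157 intr=0.0000 cont=3.4510 V=3.4510[hold]; j=3 S=106.2432 intr=0.0000 cont=0.0000 V=0.0000[hold]; j=4 S=129.7194 intr=0.0000 cont=0.0000 V=0.0000[hold]; j=5 S=158.3830 intr=0.0000 cont=0.0000 V=0.0000[hold]  S*(5)=58.3700
k=4: j=0 S=64.4974 intr=19.4326 cont=19.6939 V=19.6939[hold]; j=1 S=78.7491 intr=5.1809 cont=8.5914 V=8.5914[hold]; j=2 S=96.1500 intr=0.0000 cont=1.8016 V=1.8016[hold]; j=3 S=117.3959 intr=0.0000 cont=0.0000 V=0.0000[hold]; j=4 S=143.3365 intr=0.0000 cont=0.0000 V=0.0000[hold]  S*(4)=-
k=3: j=0 S=71.2679 intr=12.6621 cont=14.3830 V=14.3830[hold]; j=1 S=87.0157 intr=0.0000 cont=5.3453 V=5.3453[hold]; j=2 S=106.2432 intr=0.0000 cont=0.9405 V=0.9405[hold]; j=3 S=129.7194 intr=0.0000 cont=0.0000 V=0.0000[hold]  S*(3)=-
k=2: j=0 S=78.7491 intr=5.1809 cont=10.0607 V=10.0607[hold]; j=1 S=96.1500 intr=0.0000 cont=3.2396 V=3.2396[hold]; j=2 S=117.3959 intr=0.0000 cont=0.4910 V=0.4910[hold]  S*(2)=-
k=1: j=0 S=87.0157 intr=0.0000 cont=6.7989 V=6.7989[hold]; j=1 S=106.2432 intr=0.0000 cont=1.9257 V=1.9257[hold]  S*(1)=-
k=0: j=0 S=96.1500 intr=0.0000 cont=4.4688 V=4.4688[hold]  S*(0)=-

price = 4.4688
boundary = - - - - - 58.3700 64.4974
tree:
4.4688
6.7989 1.9257
10.0607 3.2396 0.4910
14.3830 5.3453 0.9405 0.0000
19.6939 8.5914 1.8016 0.0000 0.0000
25.5600 13.3009 3.4510 0.0000 0.0000 0.0000
31.1052 19.4326 6.6103 0.0000 0.0000 0.0000 0.0000
36.1236 25.5600 12.6621 0.0000 0.0000 0.0000 0.0000 0.0000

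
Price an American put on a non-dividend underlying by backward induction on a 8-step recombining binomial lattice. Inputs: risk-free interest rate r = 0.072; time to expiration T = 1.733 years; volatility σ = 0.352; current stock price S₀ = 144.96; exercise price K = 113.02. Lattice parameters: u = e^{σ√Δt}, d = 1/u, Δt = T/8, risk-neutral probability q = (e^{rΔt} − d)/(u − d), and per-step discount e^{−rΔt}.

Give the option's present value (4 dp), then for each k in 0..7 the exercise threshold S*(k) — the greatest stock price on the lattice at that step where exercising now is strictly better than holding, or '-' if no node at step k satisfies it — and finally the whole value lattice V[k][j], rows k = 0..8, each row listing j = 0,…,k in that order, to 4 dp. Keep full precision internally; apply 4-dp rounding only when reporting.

Δt=0.21663, u=1.17802, d=0.84889, q=0.50689, disc=e^(-rΔt)=0.98452
k=8 terminal: V=max(K-S,0) → 73.9323 58.7772 37.7462 8.5609 0.0000 0.0000 0.0000 0.0000 0.0000
k=7: j=0 S=46.0459 intr=66.9741 cont=65.2250 V=66.9741[EX]; j=1 S=63.8988 intr=49.1212 cont=47.3721 V=49.1212[EX]; j=2 S=88.6737 intr=24.3463 cont=22.5972 V=24.3463[EX]; j=3 S=123.0544 intr=0.0000 cont=4.1561 V=4.1561[hold]; j=4 S=170.7651 intr=0.0000 cont=0.0000 V=0.0000[hold]; j=5 S=236.9743 intr=0.0000 cont=0.0000 V=0.0000[hold]; j=6 S=328.8542 intr=0.0000 cont=0.0000 V=0.0000[hold]; j=7 S=456.3578 intr=0.0000 cont=0.0000 V=0.0000[hold]  S*(7)=88.6737
k=6: j=0 S=54.2428 intr=58.7772 cont=57.0281 V=58.7772[EX]; j=1 S=75.2738 intr=37.7462 cont=35.9971 V=37.7462[EX]; j=2 S=104.4591 intr=8.5609 cont=13.8936 V=13.8936[hold]; j=3 S=144.9600 intr=0.0000 cont=2.0177 V=2.0177[hold]; j=4 S=201.1640 intr=0.0000 cont=0.0000 V=0.0000[hold]; j=5 S=279.1595 intr=0.0000 cont=0.0000 V=0.0000[hold]; j=6 S=387.3954 intr=0.0000 cont=0.0000 V=0.0000[hold]  S*(6)=75.2738
k=5: j=0 S=63.8988 intr=49.1212 cont=47.3721 V=49.1212[EX]; j=1 S=88.6737 intr=24.3463 cont=25.2584 V=25.2584[hold]; j=2 S=123.0544 intr=0.0000 cont=7.7519 V=7.7519[hold]; j=3 S=170.7651 intr=0.0000 cont=0.9795 V=0.9795[hold]; j=4 S=236.9743 intr=0.0000 cont=0.0000 V=0.0000[hold]; j=5 S=328.8542 intr=0.0000 cont=0.0000 V=0.0000[hold]  S*(5)=63.8988
k=4: j=0 S=75.2738 intr=37.7462 cont=36.4523 V=37.7462[EX]; j=1 S=104.4591 intr=8.5609 cont=16.1309 V=16.1309[hold]; j=2 S=144.9600 intr=0.0000 cont=4.2522 V=4.2522[hold]; j=3 S=201.1640 intr=0.0000 cont=0.4755 V=0.4755[hold]; j=4 S=279.1595 intr=0.0000 cont=0.0000 V=0.0000[hold]  S*(4)=75.2738
k=3: j=0 S=88.6737 intr=24.3463 cont=26.3749 V=26.3749[hold]; j=1 S=123.0544 intr=0.0000 cont=9.9532 V=9.9532[hold]; j=2 S=170.7651 intr=0.0000 cont=2.3017 V=2.3017[hold]; j=3 S=236.9743 intr=0.0000 cont=0.2309 V=0.2309[hold]  S*(3)=-
k=2: j=0 S=104.4591 intr=8.5609 cont=17.7715 V=17.7715[hold]; j=1 S=144.9600 intr=0.0000 cont=5.9807 V=5.9807[hold]; j=2 S=201.1640 intr=0.0000 cont=1.2326 V=1.2326[hold]  S*(2)=-
k=1: j=0 S=123.0544 intr=0.0000 cont=11.6123 V=11.6123[hold]; j=1 S=170.7651 intr=0.0000 cont=3.5186 V=3.5186[hold]  S*(1)=-
k=0: j=0 S=144.9600 intr=0.0000 cont=7.3934 V=7.3934[hold]  S*(0)=-

price = 7.3934
boundary = - - - - 75.2738 63.8988 75.2738 88.6737
tree:
7.3934
11.6123 3.5186
17.7715 5.9807 1.2326
26.3749 9.9532 2.3017 0.2309
37.7462 16.1309 4.2522 0.4755 0.0000
49.1212 25.2584 7.7519 0.9795 0.0000 0.0000
58.7772 37.7462 13.8936 2.0177 0.0000 0.0000 0.0000
66.9741 49.1212 24.3463 4.1561 0.0000 0.0000 0.0000 0.0000
73.9323 58.7772 37.7462 8.5609 0.0000 0.0000 0.0000 0.0000 0.0000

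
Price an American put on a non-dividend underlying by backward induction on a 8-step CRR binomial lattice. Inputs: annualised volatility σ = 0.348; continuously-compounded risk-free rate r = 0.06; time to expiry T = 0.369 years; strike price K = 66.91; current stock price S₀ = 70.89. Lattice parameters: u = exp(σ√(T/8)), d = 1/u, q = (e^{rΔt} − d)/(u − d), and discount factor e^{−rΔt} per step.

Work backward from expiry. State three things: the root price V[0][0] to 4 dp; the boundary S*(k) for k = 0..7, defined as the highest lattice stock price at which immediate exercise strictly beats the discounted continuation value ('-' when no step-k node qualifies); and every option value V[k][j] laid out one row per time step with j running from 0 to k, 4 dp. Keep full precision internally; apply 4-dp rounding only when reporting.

price = 3.6334
boundary = - - - - 52.5715 48.7856 52.5715 56.6512
tree:
3.6334
5.3797 1.9063
7.7330 3.0548 0.7677
10.7398 4.7671 1.3583 0.1810
14.3385 7.1984 2.3607 0.3628 0.0000
18.1244 10.4287 4.0061 0.7274 0.0000 0.0000
21.6377 14.3385 6.5744 1.4584 0.0000 0.0000 0.0000
24.8980 18.1244 10.2588 2.9241 0.0000 0.0000 0.0000 0.0000
27.9234 21.6377 14.3385 5.8626 0.0000 0.0000 0.0000 0.0000 0.0000

Δt=0.04612  u=1.07760  d=0.92799  q=0.49985  discount=0.99724
step 8 (expiry): payoffs max(K−S,0) = 27.9234 21.6377 14.3385 5.8626 0.0000 0.0000 0.0000 0.0000 0.0000
step 7: (k=7,j=0): S=42.0120, (K−S)⁺=24.8980, hold=24.7130 ⇒ V=24.8980 exercise | (k=7,j=1): S=48.7856, (K−S)⁺=18.1244, hold=17.9395 ⇒ V=18.1244 exercise | (k=7,j=2): S=56.6512, (K−S)⁺=10.2588, hold=10.0739 ⇒ V=10.2588 exercise | (k=7,j=3): S=65.7849, (K−S)⁺=1.1251, hold=2.9241 ⇒ V=2.9241 continue | (k=7,j=4): S=76.3913, (K−S)⁺=0.0000, hold=0.0000 ⇒ V=0.0000 continue | (k=7,j=5): S=88.7077, (K−S)⁺=0.0000, hold=0.0000 ⇒ V=0.0000 continue | (k=7,j=6): S=103.0098, (K−S)⁺=0.0000, hold=0.0000 ⇒ V=0.0000 continue | (k=7,j=7): S=119.6179, (K−S)⁺=0.0000, hold=0.0000 ⇒ V=0.0000 continue  boundary S*=56.6512
step 6: (k=6,j=0): S=45.2723, (K−S)⁺=21.6377, hold=21.4528 ⇒ V=21.6377 exercise | (k=6,j=1): S=52.5715, (K−S)⁺=14.3385, hold=14.1536 ⇒ V=14.3385 exercise | (k=6,j=2): S=61.0474, (K−S)⁺=5.8626, hold=6.5744 ⇒ V=6.5744 continue | (k=6,j=3): S=70.8900, (K−S)⁺=0.0000, hold=1.4584 ⇒ V=1.4584 continue | (k=6,j=4): S=82.3195, (K−S)⁺=0.0000, hold=0.0000 ⇒ V=0.0000 continue | (k=6,j=5): S=95.5917, (K−S)⁺=0.0000, hold=0.0000 ⇒ V=0.0000 continue | (k=6,j=6): S=111.0037, (K−S)⁺=0.0000, hold=0.0000 ⇒ V=0.0000 continue  boundary S*=52.5715
step 5: (k=5,j=0): S=48.7856, (K−S)⁺=18.1244, hold=17.9395 ⇒ V=18.1244 exercise | (k=5,j=1): S=56.6512, (K−S)⁺=10.2588, hold=10.4287 ⇒ V=10.4287 continue | (k=5,j=2): S=65.7849, (K−S)⁺=1.1251, hold=4.0061 ⇒ V=4.0061 continue | (k=5,j=3): S=76.3913, (K−S)⁺=0.0000, hold=0.7274 ⇒ V=0.7274 continue | (k=5,j=4): S=88.7077, (K−S)⁺=0.0000, hold=0.0000 ⇒ V=0.0000 continue | (k=5,j=5): S=103.0098, (K−S)⁺=0.0000, hold=0.0000 ⇒ V=0.0000 continue  boundary S*=48.7856
step 4: (k=4,j=0): S=52.5715, (K−S)⁺=14.3385, hold=14.2383 ⇒ V=14.3385 exercise | (k=4,j=1): S=61.0474, (K−S)⁺=5.8626, hold=7.1984 ⇒ V=7.1984 continue | (k=4,j=2): S=70.8900, (K−S)⁺=0.0000, hold=2.3607 ⇒ V=2.3607 continue | (k=4,j=3): S=82.3195, (K−S)⁺=0.0000, hold=0.3628 ⇒ V=0.3628 continue | (k=4,j=4): S=95.5917, (K−S)⁺=0.0000, hold=0.0000 ⇒ V=0.0000 continue  boundary S*=52.5715
step 3: (k=3,j=0): S=56.6512, (K−S)⁺=10.2588, hold=10.7398 ⇒ V=10.7398 continue | (k=3,j=1): S=65.7849, (K−S)⁺=1.1251, hold=4.7671 ⇒ V=4.7671 continue | (k=3,j=2): S=76.3913, (K−S)⁺=0.0000, hold=1.3583 ⇒ V=1.3583 continue | (k=3,j=3): S=88.7077, (K−S)⁺=0.0000, hold=0.1810 ⇒ V=0.1810 continue  boundary S*=-
step 2: (k=2,j=0): S=61.0474, (K−S)⁺=5.8626, hold=7.7330 ⇒ V=7.7330 continue | (k=2,j=1): S=70.8900, (K−S)⁺=0.0000, hold=3.0548 ⇒ V=3.0548 continue | (k=2,j=2): S=82.3195, (K−S)⁺=0.0000, hold=0.7677 ⇒ V=0.7677 continue  boundary S*=-
step 1: (k=1,j=0): S=65.7849, (K−S)⁺=1.1251, hold=5.3797 ⇒ V=5.3797 continue | (k=1,j=1): S=76.3913, (K−S)⁺=0.0000, hold=1.9063 ⇒ V=1.9063 continue  boundary S*=-
step 0: (k=0,j=0): S=70.8900, (K−S)⁺=0.0000, hold=3.6334 ⇒ V=3.6334 continue  boundary S*=-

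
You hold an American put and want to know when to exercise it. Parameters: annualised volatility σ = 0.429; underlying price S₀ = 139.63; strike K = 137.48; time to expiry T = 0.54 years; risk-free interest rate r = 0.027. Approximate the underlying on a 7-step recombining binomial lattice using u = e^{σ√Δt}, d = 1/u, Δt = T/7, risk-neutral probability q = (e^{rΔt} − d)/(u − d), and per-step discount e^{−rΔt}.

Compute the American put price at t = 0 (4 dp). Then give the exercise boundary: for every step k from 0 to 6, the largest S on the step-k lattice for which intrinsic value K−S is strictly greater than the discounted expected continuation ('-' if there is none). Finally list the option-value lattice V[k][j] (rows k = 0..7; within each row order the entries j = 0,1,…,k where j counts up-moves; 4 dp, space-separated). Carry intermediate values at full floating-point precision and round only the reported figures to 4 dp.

price = 16.0196
boundary = - - - - 86.6939 97.6644 110.0231
tree:
16.0196
22.5312 9.0061
30.7046 13.7383 3.8978
40.3307 20.3672 6.5872 0.9891
50.7861 29.1331 10.9204 1.9024 0.0000
60.5242 39.8156 17.6395 3.6589 0.0000 0.0000
69.1685 50.7861 27.4569 7.0371 0.0000 0.0000 0.0000
76.8418 60.5242 39.8156 13.5344 0.0000 0.0000 0.0000 0.0000

Δt=0.07714  u=1.12654  d=0.88767  q=0.47898  discount=0.99792
step 7 (expiry): payoffs max(K−S,0) = 76.8418 60.5242 39.8156 13.5344 0.0000 0.0000 0.0000 0.0000
step 6: (k=6,j=0): S=68.3115, (K−S)⁺=69.1685, hold=68.8825 ⇒ V=69.1685 exercise | (k=6,j=1): S=86.6939, (K−S)⁺=50.7861, hold=50.5000 ⇒ V=50.7861 exercise | (k=6,j=2): S=110.0231, (K−S)⁺=27.4569, hold=27.1709 ⇒ V=27.4569 exercise | (k=6,j=3): S=139.6300, (K−S)⁺=0.0000, hold=7.0371 ⇒ V=7.0371 continue | (k=6,j=4): S=177.2041, (K−S)⁺=0.0000, hold=0.0000 ⇒ V=0.0000 continue | (k=6,j=5): S=224.8893, (K−S)⁺=0.0000, hold=0.0000 ⇒ V=0.0000 continue | (k=6,j=6): S=285.4065, (K−S)⁺=0.0000, hold=0.0000 ⇒ V=0.0000 continue  boundary S*=110.0231
step 5: (k=5,j=0): S=76.9558, (K−S)⁺=60.5242, hold=60.2382 ⇒ V=60.5242 exercise | (k=5,j=1): S=97.6644, (K−S)⁺=39.8156, hold=39.5296 ⇒ V=39.8156 exercise | (k=5,j=2): S=123.9456, (K−S)⁺=13.5344, hold=17.6395 ⇒ V=17.6395 continue | (k=5,j=3): S=157.2991, (K−S)⁺=0.0000, hold=3.6589 ⇒ V=3.6589 continue | (k=5,j=4): S=199.6279, (K−S)⁺=0.0000, hold=0.0000 ⇒ V=0.0000 continue | (k=5,j=5): S=253.3473, (K−S)⁺=0.0000, hold=0.0000 ⇒ V=0.0000 continue  boundary S*=97.6644
step 4: (k=4,j=0): S=86.6939, (K−S)⁺=50.7861, hold=50.5000 ⇒ V=50.7861 exercise | (k=4,j=1): S=110.0231, (K−S)⁺=27.4569, hold=29.1331 ⇒ V=29.1331 continue | (k=4,j=2): S=139.6300, (K−S)⁺=0.0000, hold=10.9204 ⇒ V=10.9204 continue | (k=4,j=3): S=177.2041, (K−S)⁺=0.0000, hold=1.9024 ⇒ V=1.9024 continue | (k=4,j=4): S=224.8893, (K−S)⁺=0.0000, hold=0.0000 ⇒ V=0.0000 continue  boundary S*=86.6939
step 3: (k=3,j=0): S=97.6644, (K−S)⁺=39.8156, hold=40.3307 ⇒ V=40.3307 continue | (k=3,j=1): S=123.9456, (K−S)⁺=13.5344, hold=20.3672 ⇒ V=20.3672 continue | (k=3,j=2): S=157.2991, (K−S)⁺=0.0000, hold=6.5872 ⇒ V=6.5872 continue | (k=3,j=3): S=199.6279, (K−S)⁺=0.0000, hold=0.9891 ⇒ V=0.9891 continue  boundary S*=-
step 2: (k=2,j=0): S=110.0231, (K−S)⁺=27.4569, hold=30.7046 ⇒ V=30.7046 continue | (k=2,j=1): S=139.6300, (K−S)⁺=0.0000, hold=13.7383 ⇒ V=13.7383 continue | (k=2,j=2): S=177.2041, (K−S)⁺=0.0000, hold=3.8978 ⇒ V=3.8978 continue  boundary S*=-
step 1: (k=1,j=0): S=123.9456, (K−S)⁺=13.5344, hold=22.5312 ⇒ V=22.5312 continue | (k=1,j=1): S=157.2991, (K−S)⁺=0.0000, hold=9.0061 ⇒ V=9.0061 continue  boundary S*=-
step 0: (k=0,j=0): S=139.6300, (K−S)⁺=0.0000, hold=16.0196 ⇒ V=16.0196 continue  boundary S*=-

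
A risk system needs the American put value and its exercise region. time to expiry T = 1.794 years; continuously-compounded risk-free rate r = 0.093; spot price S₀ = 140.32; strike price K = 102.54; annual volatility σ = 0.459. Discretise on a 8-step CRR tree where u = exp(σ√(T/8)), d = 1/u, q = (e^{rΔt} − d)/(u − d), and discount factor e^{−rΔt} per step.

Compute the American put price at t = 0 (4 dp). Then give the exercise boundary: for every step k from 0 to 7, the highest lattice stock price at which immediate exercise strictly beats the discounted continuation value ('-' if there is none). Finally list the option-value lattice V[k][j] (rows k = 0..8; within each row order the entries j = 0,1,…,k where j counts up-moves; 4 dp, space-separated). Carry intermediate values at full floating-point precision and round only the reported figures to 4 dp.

price = 9.3952
boundary = - - - - 58.8203 47.3292 58.8203 73.1013
tree:
9.3952
14.4064 4.6626
21.5295 7.7239 1.7254
31.2211 12.5200 3.1404 0.3495
43.7197 19.7493 5.6483 0.7052 0.0000
55.2108 30.0807 10.0083 1.4229 0.0000 0.0000
64.4570 43.7197 17.3921 2.8712 0.0000 0.0000 0.0000
71.8969 55.2108 29.4387 5.7935 0.0000 0.0000 0.0000 0.0000
77.8833 64.4570 43.7197 11.6903 0.0000 0.0000 0.0000 0.0000 0.0000

Δt=0.22425, u=1.24279, d=0.80464, q=0.49397, disc=e^(-rΔt)=0.97936
k=8 terminal: V=max(K-S,0) → 77.8833 64.4570 43.7197 11.6903 0.0000 0.0000 0.0000 0.0000 0.0000
k=7: j=0 S=30.6431 intr=71.8969 cont=69.7805 V=71.8969[EX]; j=1 S=47.3292 intr=55.2108 cont=53.0945 V=55.2108[EX]; j=2 S=73.1013 intr=29.4387 cont=27.3223 V=29.4387[EX]; j=3 S=112.9072 intr=0.0000 cont=5.7935 V=5.7935[hold]; j=4 S=174.3884 intr=0.0000 cont=0.0000 V=0.0000[hold]; j=5 S=269.3481 intr=0.0000 cont=0.0000 V=0.0000[hold]; j=6 S=416.0160 intr=0.0000 cont=0.0000 V=0.0000[hold]; j=7 S=642.5490 intr=0.0000 cont=0.0000 V=0.0000[hold]  S*(7)=73.1013
k=6: j=0 S=38.0830 intr=64.4570 cont=62.3407 V=64.4570[EX]; j=1 S=58.8203 intr=43.7197 cont=41.6034 V=43.7197[EX]; j=2 S=90.8497 intr=11.6903 cont=17.3921 V=17.3921[hold]; j=3 S=140.3200 intr=0.0000 cont=2.8712 V=2.8712[hold]; j=4 S=216.7284 intr=0.0000 cont=0.0000 V=0.0000[hold]; j=5 S=334.7433 intr=0.0000 cont=0.0000 V=0.0000[hold]; j=6 S=517.0209 intr=0.0000 cont=0.0000 V=0.0000[hold]  S*(6)=58.8203
k=5: j=0 S=47.3292 intr=55.2108 cont=53.0945 V=55.2108[EX]; j=1 S=73.1013 intr=29.4387 cont=30.0807 V=30.0807[hold]; j=2 S=112.9072 intr=0.0000 cont=10.0083 V=10.0083[hold]; j=3 S=174.3884 intr=0.0000 cont=1.4229 V=1.4229[hold]; j=4 S=269.3481 intr=0.0000 cont=0.0000 V=0.0000[hold]; j=5 S=416.0160 intr=0.0000 cont=0.0000 V=0.0000[hold]  S*(5)=47.3292
k=4: j=0 S=58.8203 intr=43.7197 cont=41.9140 V=43.7197[EX]; j=1 S=90.8497 intr=11.6903 cont=19.7493 V=19.7493[hold]; j=2 S=140.3200 intr=0.0000 cont=5.6483 V=5.6483[hold]; j=3 S=216.7284 intr=0.0000 cont=0.7052 V=0.7052[hold]; j=4 S=334.7433 intr=0.0000 cont=0.0000 V=0.0000[hold]  S*(4)=58.8203
k=3: j=0 S=73.1013 intr=29.4387 cont=31.2211 V=31.2211[hold]; j=1 S=112.9072 intr=0.0000 cont=12.5200 V=12.5200[hold]; j=2 S=174.3884 intr=0.0000 cont=3.1404 V=3.1404[hold]; j=3 S=269.3481 intr=0.0000 cont=0.3495 V=0.3495[hold]  S*(3)=-
k=2: j=0 S=90.8497 intr=11.6903 cont=21.5295 V=21.5295[hold]; j=1 S=140.3200 intr=0.0000 cont=7.7239 V=7.7239[hold]; j=2 S=216.7284 intr=0.0000 cont=1.7254 V=1.7254[hold]  S*(2)=-
k=1: j=0 S=112.9072 intr=0.0000 cont=14.4064 V=14.4064[hold]; j=1 S=174.3884 intr=0.0000 cont=4.6626 V=4.6626[hold]  S*(1)=-
k=0: j=0 S=140.3200 intr=0.0000 cont=9.3952 V=9.3952[hold]  S*(0)=-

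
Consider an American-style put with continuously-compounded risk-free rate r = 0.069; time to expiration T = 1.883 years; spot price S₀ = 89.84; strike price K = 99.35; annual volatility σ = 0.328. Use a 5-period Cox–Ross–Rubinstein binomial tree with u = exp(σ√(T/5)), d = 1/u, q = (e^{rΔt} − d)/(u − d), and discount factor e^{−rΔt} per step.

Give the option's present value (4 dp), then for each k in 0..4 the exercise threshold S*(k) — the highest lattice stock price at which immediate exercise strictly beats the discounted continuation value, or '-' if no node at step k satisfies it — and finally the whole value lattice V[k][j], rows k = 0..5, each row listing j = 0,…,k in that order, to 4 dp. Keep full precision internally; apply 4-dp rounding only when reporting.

Δt=0.37660, u=1.22297, d=0.81768, q=0.51480, disc=e^(-rΔt)=0.97435
k=5 terminal: V=max(K-S,0) → 66.5116 50.2346 25.8898 0.0000 0.0000 0.0000
k=4: j=0 S=40.1606 intr=59.1894 cont=56.6410 V=59.1894[EX]; j=1 S=60.0668 intr=39.2832 cont=36.7348 V=39.2832[EX]; j=2 S=89.8400 intr=9.5100 cont=12.2394 V=12.2394[hold]; j=3 S=134.3707 intr=0.0000 cont=0.0000 V=0.0000[hold]; j=4 S=200.9739 intr=0.0000 cont=0.0000 V=0.0000[hold]  S*(4)=60.0668
k=3: j=0 S=49.1154 intr=50.2346 cont=47.6862 V=50.2346[EX]; j=1 S=73.4602 intr=25.8898 cont=24.7105 V=25.8898[EX]; j=2 S=109.8721 intr=0.0000 cont=5.7862 V=5.7862[hold]; j=3 S=164.3320 intr=0.0000 cont=0.0000 V=0.0000[hold]  S*(3)=73.4602
k=2: j=0 S=60.0668 intr=39.2832 cont=36.7348 V=39.2832[EX]; j=1 S=89.8400 intr=9.5100 cont=15.1418 V=15.1418[hold]; j=2 S=134.3707 intr=0.0000 cont=2.7354 V=2.7354[hold]  S*(2)=60.0668
k=1: j=0 S=73.4602 intr=25.8898 cont=26.1663 V=26.1663[hold]; j=1 S=109.8721 intr=0.0000 cont=8.5304 V=8.5304[hold]  S*(1)=-
k=0: j=0 S=89.8400 intr=9.5100 cont=16.6490 V=16.6490[hold]  S*(0)=-

price = 16.6490
boundary = - - 60.0668 73.4602 60.0668
tree:
16.6490
26.1663 8.5304
39.2832 15.1418 2.7354
50.2346 25.8898 5.7862 0.0000
59.1894 39.2832 12.2394 0.0000 0.0000
66.5116 50.2346 25.8898 0.0000 0.0000 0.0000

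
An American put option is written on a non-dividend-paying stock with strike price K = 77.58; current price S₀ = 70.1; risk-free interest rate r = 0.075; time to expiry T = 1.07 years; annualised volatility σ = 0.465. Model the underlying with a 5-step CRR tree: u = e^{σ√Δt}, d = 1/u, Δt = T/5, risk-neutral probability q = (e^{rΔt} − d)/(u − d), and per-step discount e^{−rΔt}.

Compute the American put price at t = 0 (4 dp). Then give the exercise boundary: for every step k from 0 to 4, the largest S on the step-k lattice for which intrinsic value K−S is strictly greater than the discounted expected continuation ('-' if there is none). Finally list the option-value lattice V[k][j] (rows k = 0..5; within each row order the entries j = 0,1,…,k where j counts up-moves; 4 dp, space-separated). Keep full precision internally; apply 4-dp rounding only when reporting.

price = 15.3770
boundary = - - 45.5907 36.7668 45.5907
tree:
15.3770
22.6441 8.1359
31.9893 13.4284 2.7598
40.8132 21.3419 5.4323 0.0000
47.9293 31.9893 10.6929 0.0000 0.0000
53.6681 40.8132 21.0476 0.0000 0.0000 0.0000

Δt=0.21400  u=1.24000  d=0.80645  q=0.48375  discount=0.98408
step 5 (expiry): payoffs max(K−S,0) = 53.6681 40.8132 21.0476 0.0000 0.0000 0.0000
step 4: (k=4,j=0): S=29.6507, (K−S)⁺=47.9293, hold=46.6941 ⇒ V=47.9293 exercise | (k=4,j=1): S=45.5907, (K−S)⁺=31.9893, hold=30.7541 ⇒ V=31.9893 exercise | (k=4,j=2): S=70.1000, (K−S)⁺=7.4800, hold=10.6929 ⇒ V=10.6929 continue | (k=4,j=3): S=107.7854, (K−S)⁺=0.0000, hold=0.0000 ⇒ V=0.0000 continue | (k=4,j=4): S=165.7302, (K−S)⁺=0.0000, hold=0.0000 ⇒ V=0.0000 continue  boundary S*=45.5907
step 3: (k=3,j=0): S=36.7668, (K−S)⁺=40.8132, hold=39.5780 ⇒ V=40.8132 exercise | (k=3,j=1): S=56.5324, (K−S)⁺=21.0476, hold=21.3419 ⇒ V=21.3419 continue | (k=3,j=2): S=86.9238, (K−S)⁺=0.0000, hold=5.4323 ⇒ V=5.4323 continue | (k=3,j=3): S=133.6536, (K−S)⁺=0.0000, hold=0.0000 ⇒ V=0.0000 continue  boundary S*=36.7668
step 2: (k=2,j=0): S=45.5907, (K−S)⁺=31.9893, hold=30.8942 ⇒ V=31.9893 exercise | (k=2,j=1): S=70.1000, (K−S)⁺=7.4800, hold=13.4284 ⇒ V=13.4284 continue | (k=2,j=2): S=107.7854, (K−S)⁺=0.0000, hold=2.7598 ⇒ V=2.7598 continue  boundary S*=45.5907
step 1: (k=1,j=0): S=56.5324, (K−S)⁺=21.0476, hold=22.6441 ⇒ V=22.6441 continue | (k=1,j=1): S=86.9238, (K−S)⁺=0.0000, hold=8.1359 ⇒ V=8.1359 continue  boundary S*=-
step 0: (k=0,j=0): S=70.1000, (K−S)⁺=7.4800, hold=15.3770 ⇒ V=15.3770 continue  boundary S*=-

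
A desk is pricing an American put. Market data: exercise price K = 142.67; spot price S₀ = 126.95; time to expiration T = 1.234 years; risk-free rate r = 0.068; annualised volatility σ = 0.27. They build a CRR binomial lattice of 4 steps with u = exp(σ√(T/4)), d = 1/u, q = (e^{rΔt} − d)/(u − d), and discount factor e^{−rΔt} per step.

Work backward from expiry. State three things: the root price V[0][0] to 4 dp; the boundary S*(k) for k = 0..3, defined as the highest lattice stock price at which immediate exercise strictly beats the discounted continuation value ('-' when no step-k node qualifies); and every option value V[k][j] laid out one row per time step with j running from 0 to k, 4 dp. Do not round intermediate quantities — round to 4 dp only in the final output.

params: Δt=0.30850 u=1.16179 d=0.86074 q=0.53300 e^(-rΔt)=0.97924
t_4 payoffs: 72.9887 48.6166 15.7200 0.0000 0.0000
t_3: node(3,0) S=80.9553 payoff=61.7147 vs cont=58.7530 → 61.7147 [stop]  node(3,1) S=109.2706 payoff=33.3994 vs cont=30.4376 → 33.3994 [stop]  node(3,2) S=147.4898 payoff=0.0000 vs cont=7.1889 → 7.1889 [wait]  node(3,3) S=199.0766 payoff=0.0000 vs cont=0.0000 → 0.0000 [wait]  ⇒ S*(3)=109.2706
t_2: node(2,0) S=94.0534 payoff=48.6166 vs cont=45.6549 → 48.6166 [stop]  node(2,1) S=126.9500 payoff=15.7200 vs cont=19.0259 → 19.0259 [wait]  node(2,2) S=171.3528 payoff=0.0000 vs cont=3.2876 → 3.2876 [wait]  ⇒ S*(2)=94.0534
t_1: node(1,0) S=109.2706 payoff=33.3994 vs cont=32.1631 → 33.3994 [stop]  node(1,1) S=147.4898 payoff=0.0000 vs cont=10.4166 → 10.4166 [wait]  ⇒ S*(1)=109.2706
t_0: node(0,0) S=126.9500 payoff=15.7200 vs cont=20.7106 → 20.7106 [wait]  ⇒ S*(0)=-

price = 20.7106
boundary = - 109.2706 94.0534 109.2706
tree:
20.7106
33.3994 10.4166
48.6166 19.0259 3.2876
61.7147 33.3994 7.1889 0.0000
72.9887 48.6166 15.7200 0.0000 0.0000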